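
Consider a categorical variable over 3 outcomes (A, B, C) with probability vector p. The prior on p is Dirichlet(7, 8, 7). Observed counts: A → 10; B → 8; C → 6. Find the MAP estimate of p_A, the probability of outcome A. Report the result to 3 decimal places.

MAP estimate of p_A = 0.372

The posterior is Dirichlet(αᵢ + nᵢ) = Dirichlet(17, 16, 13).
For a Dirichlet(a₁,…,a_K) with all aᵢ > 1, the mode has j-th component (aⱼ − 1)/(Σaᵢ − K).
Here Σaᵢ = 46 and K = 3, so p_A = (17 − 1)/(46 − 3) = 16/43 ≈ 0.372.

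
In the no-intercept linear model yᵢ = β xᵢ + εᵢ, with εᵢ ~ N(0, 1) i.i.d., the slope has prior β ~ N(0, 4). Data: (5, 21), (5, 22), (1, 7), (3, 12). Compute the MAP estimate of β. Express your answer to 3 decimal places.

log p(β | y) = −Σ(yᵢ − βxᵢ)²/(2·1) − β²/(2·4) + const.
Setting the derivative to zero: Σxᵢ(yᵢ − βxᵢ)/1 − β/4 = 0, so β = Σxᵢyᵢ / (Σxᵢ² + σ²/τ²).
Σxᵢyᵢ = 5·21 + 5·22 + 1·7 + 3·12 = 258; Σxᵢ² = 60; σ²/τ² = 0.25.
β̂_MAP = 258 / (60 + 0.25) = 258/60.25 ≈ 4.282.

β̂_MAP = 4.282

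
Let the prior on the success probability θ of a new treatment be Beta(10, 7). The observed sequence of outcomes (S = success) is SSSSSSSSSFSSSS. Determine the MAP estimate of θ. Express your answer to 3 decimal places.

θ̂_MAP = 0.759

Prior: Beta(10, 7).
Data: 13 successes in 14 trials (from the sequence). The binomial likelihood contributes θ^13(1−θ)^1, so the posterior is Beta(10+13, 7+1) = Beta(23, 8).
For Beta(a, b) with a, b > 1 the mode is (a−1)/(a+b−2) = 22/29 ≈ 0.759.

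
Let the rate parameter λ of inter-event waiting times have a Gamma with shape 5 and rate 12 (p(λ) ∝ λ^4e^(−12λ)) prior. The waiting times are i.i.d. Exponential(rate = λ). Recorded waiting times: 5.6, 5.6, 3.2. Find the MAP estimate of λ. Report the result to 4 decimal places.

The Exponential(rate=λ) likelihood is ∝ λ^n e^(−λΣtᵢ). Here n = 3 and Σtᵢ = 5.6 + 5.6 + 3.2 = 14.4.
Posterior ∝ λ^4e^(−12λ) · λ^3e^(−14.4λ) = λ^7e^(−26.4λ), i.e. Gamma(8, 26.4).
Mode = (a−1)/b = 7/26.4 ≈ 0.2652.

λ̂_MAP = 0.2652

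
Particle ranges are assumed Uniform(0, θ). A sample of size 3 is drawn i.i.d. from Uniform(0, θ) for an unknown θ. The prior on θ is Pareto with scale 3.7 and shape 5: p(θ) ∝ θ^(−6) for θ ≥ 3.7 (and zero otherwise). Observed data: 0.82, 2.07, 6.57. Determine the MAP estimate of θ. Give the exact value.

The Uniform(0, θ) likelihood is θ^(−n) for θ ≥ max(xᵢ), zero otherwise. Here max(xᵢ) = 6.57.
Posterior ∝ θ^(−6) · θ^(−3) = θ^(−9) on θ ≥ max(3.7, 6.57) = 6.57.
This density is strictly decreasing in θ, so the posterior mode lies at the lower boundary of the support.

θ̂_MAP = 6.57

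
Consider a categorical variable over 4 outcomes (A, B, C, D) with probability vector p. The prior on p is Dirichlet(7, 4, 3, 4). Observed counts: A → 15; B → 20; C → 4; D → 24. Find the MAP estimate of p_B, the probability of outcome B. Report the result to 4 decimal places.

The posterior is Dirichlet(αᵢ + nᵢ) = Dirichlet(22, 24, 7, 28).
For a Dirichlet(a₁,…,a_K) with all aᵢ > 1, the mode has j-th component (aⱼ − 1)/(Σaᵢ − K).
Here Σaᵢ = 81 and K = 4, so p_B = (24 − 1)/(81 − 4) = 23/77 ≈ 0.2987.

MAP estimate of p_B = 0.2987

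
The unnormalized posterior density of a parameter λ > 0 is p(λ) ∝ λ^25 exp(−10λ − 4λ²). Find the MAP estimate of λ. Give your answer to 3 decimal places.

ℓ'(λ) = 25/λ − 10 − 8λ. Setting this to zero and multiplying by λ: 8λ² + 10λ − 25 = 0.
λ = (−10 + √(10² + 4·8·25)) / (2·8) = (−10 + √900) / 16 = (−10 + 30)/16 = 5/4.
ℓ''(λ) = −25/λ² − 8 < 0, confirming a maximum.

λ̂_MAP = 1.250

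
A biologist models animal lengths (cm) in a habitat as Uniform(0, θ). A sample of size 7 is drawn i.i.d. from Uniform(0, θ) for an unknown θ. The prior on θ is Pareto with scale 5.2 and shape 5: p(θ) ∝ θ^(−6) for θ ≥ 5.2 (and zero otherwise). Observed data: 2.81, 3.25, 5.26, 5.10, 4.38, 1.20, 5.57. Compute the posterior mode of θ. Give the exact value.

θ̂_MAP = 5.57

The Uniform(0, θ) likelihood is θ^(−n) for θ ≥ max(xᵢ), zero otherwise. Here max(xᵢ) = 5.57.
Posterior ∝ θ^(−6) · θ^(−7) = θ^(−13) on θ ≥ max(5.2, 5.57) = 5.57.
This density is strictly decreasing in θ, so the posterior mode lies at the lower boundary of the support.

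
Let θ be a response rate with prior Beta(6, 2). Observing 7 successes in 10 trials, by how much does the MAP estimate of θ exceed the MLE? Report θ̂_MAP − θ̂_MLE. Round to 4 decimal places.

Posterior is Beta(13, 5); MAP = (13−1)/(18−2) = 12/16 ≈ 0.75000.
MLE ignores the prior: θ̂_MLE = k/n = 7/10 ≈ 0.70000.
Difference = 12/16 − 7/10 = 1/20 ≈ 0.0500.

MAP − MLE = 0.0500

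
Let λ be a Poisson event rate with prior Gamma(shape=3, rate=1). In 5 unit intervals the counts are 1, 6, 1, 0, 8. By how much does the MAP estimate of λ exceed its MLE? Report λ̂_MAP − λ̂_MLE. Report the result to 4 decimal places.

Σxᵢ = 16. Posterior is Gamma(19, 6); MAP = (19−1)/6 = 18/6 ≈ 3.00000.
MLE = x̄ = 16/5 ≈ 3.20000.
Difference = 18/6 − 16/5 = -1/5 ≈ -0.2000.

MAP − MLE = -0.2000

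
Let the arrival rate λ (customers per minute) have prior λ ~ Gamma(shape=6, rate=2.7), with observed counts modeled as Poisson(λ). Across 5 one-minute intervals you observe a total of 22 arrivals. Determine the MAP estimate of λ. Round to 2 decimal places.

λ̂_MAP = 3.51

Σxᵢ = 22, n = 5.
Posterior ∝ λ^5e^(−2.7λ) · λ^22e^(−5λ) = λ^27e^(−7.7λ), i.e. Gamma(shape=28, rate=7.7).
The mode of a Gamma(a, b) with a ≥ 1 (shape–rate) is (a−1)/b = 27/7.7 ≈ 3.51.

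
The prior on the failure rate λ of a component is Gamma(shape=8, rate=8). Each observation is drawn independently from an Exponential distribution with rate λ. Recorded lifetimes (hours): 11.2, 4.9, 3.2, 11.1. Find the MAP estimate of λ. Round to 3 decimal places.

The Exponential(rate=λ) likelihood is ∝ λ^n e^(−λΣtᵢ). Here n = 4 and Σtᵢ = 11.2 + 4.9 + 3.2 + 11.1 = 30.4.
Posterior ∝ λ^7e^(−8λ) · λ^4e^(−30.4λ) = λ^11e^(−38.4λ), i.e. Gamma(12, 38.4).
Mode = (a−1)/b = 11/38.4 ≈ 0.286.

λ̂_MAP = 0.286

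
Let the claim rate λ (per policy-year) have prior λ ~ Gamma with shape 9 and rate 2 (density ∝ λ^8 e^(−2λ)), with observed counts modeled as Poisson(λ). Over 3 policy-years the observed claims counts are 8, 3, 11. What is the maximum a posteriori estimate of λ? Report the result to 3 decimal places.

λ̂_MAP = 6.000

Σxᵢ = 8+3+11 = 22, with n = 3.
Posterior ∝ λ^8e^(−2λ) · λ^22e^(−3λ) = λ^30e^(−5λ), i.e. Gamma(shape=31, rate=5).
The mode of a Gamma(a, b) with a ≥ 1 (shape–rate) is (a−1)/b = 30/5 ≈ 6.000.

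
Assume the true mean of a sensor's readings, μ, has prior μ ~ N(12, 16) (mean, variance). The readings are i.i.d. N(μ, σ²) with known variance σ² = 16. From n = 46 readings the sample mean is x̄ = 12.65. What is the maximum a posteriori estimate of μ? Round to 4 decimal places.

n = 46, x̄ = 12.65.
For a Normal prior and Normal likelihood with known variance, the posterior is Normal; its mode equals its mean, the precision-weighted average.
Prior precision 1/σ₀² = 1/16 = 0.0625; data precision n/σ² = 46/16 = 2.875.
μ̂ = (0.0625·12 + 2.875·12.65) / (0.0625 + 2.875) = 37.11875/2.9375 = 5939/470 ≈ 12.6362.

μ̂_MAP = 12.6362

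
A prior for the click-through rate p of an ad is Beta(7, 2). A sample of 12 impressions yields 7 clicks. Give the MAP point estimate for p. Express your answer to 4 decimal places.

p̂_MAP = 0.6842

Prior: Beta(7, 2).
Data: 7 successes in 12 trials. The binomial likelihood contributes p^7(1−p)^5, so the posterior is Beta(7+7, 2+5) = Beta(14, 7).
For Beta(a, b) with a, b > 1 the mode is (a−1)/(a+b−2) = 13/19 ≈ 0.6842.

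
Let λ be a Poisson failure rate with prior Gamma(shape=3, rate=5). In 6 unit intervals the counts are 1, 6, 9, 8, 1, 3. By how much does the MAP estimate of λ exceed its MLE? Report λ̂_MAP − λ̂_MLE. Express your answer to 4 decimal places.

Σxᵢ = 28. Posterior is Gamma(31, 11); MAP = (31−1)/11 = 30/11 ≈ 2.72727.
MLE = x̄ = 28/6 ≈ 4.66667.
Difference = 30/11 − 28/6 = -64/33 ≈ -1.9394.

MAP − MLE = -1.9394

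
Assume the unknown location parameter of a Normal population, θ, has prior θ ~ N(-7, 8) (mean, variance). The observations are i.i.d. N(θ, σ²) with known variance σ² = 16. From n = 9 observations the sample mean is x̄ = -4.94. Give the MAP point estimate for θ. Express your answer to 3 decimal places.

n = 9, x̄ = -4.94.
For a Normal prior and Normal likelihood with known variance, the posterior is Normal; its mode equals its mean, the precision-weighted average.
Prior precision 1/σ₀² = 1/8 = 0.125; data precision n/σ² = 9/16 = 0.5625.
θ̂ = (0.125·(-7) + 0.5625·(-4.94)) / (0.125 + 0.5625) = (-3.65375)/0.6875 = -2923/550 ≈ -5.315.

θ̂_MAP = -5.315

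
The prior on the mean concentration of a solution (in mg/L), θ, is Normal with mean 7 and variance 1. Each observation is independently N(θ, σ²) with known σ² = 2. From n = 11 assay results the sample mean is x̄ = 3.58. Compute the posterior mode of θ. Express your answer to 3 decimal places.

θ̂_MAP = 4.106

n = 11, x̄ = 3.58.
For a Normal prior and Normal likelihood with known variance, the posterior is Normal; its mode equals its mean, the precision-weighted average.
Prior precision 1/σ₀² = 1/1 = 1; data precision n/σ² = 11/2 = 5.5.
θ̂ = (1·7 + 5.5·3.58) / (1 + 5.5) = 26.69/6.5 = 2669/650 ≈ 4.106.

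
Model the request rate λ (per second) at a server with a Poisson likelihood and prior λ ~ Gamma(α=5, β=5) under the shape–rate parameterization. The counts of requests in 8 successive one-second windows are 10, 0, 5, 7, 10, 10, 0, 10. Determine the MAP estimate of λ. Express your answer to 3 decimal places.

Σxᵢ = 10+0+5+7+10+10+0+10 = 52, with n = 8.
Posterior ∝ λ^4e^(−5λ) · λ^52e^(−8λ) = λ^56e^(−13λ), i.e. Gamma(shape=57, rate=13).
The mode of a Gamma(a, b) with a ≥ 1 (shape–rate) is (a−1)/b = 56/13 ≈ 4.308.

λ̂_MAP = 4.308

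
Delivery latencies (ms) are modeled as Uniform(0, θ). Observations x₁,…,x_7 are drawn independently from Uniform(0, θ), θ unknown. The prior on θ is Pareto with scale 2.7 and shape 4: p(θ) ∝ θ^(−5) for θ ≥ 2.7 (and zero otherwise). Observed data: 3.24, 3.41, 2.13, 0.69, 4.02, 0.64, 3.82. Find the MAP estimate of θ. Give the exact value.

The Uniform(0, θ) likelihood is θ^(−n) for θ ≥ max(xᵢ), zero otherwise. Here max(xᵢ) = 4.02.
Posterior ∝ θ^(−5) · θ^(−7) = θ^(−12) on θ ≥ max(2.7, 4.02) = 4.02.
This density is strictly decreasing in θ, so the posterior mode lies at the lower boundary of the support.

θ̂_MAP = 4.02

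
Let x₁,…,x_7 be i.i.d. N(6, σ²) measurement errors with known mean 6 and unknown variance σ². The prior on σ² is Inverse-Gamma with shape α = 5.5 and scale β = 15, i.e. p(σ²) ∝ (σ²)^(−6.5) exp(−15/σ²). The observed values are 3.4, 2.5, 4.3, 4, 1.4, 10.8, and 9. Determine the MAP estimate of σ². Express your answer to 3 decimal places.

σ̂²_MAP = 5.455

Sum of squared deviations about the known mean: SS = (3.4−6)² + (2.5−6)² + (4.3−6)² + (4−6)² + (1.4−6)² + (10.8−6)² + (9−6)² = 79.1.
The Normal likelihood contributes (σ²)^(−n/2) exp(−SS/(2σ²)), so the posterior is Inverse-Gamma(α + n/2, β + SS/2) = Inverse-Gamma(9, 54.55).
The mode of Inverse-Gamma(a, b) is b/(a+1) = 54.55/10 ≈ 5.455.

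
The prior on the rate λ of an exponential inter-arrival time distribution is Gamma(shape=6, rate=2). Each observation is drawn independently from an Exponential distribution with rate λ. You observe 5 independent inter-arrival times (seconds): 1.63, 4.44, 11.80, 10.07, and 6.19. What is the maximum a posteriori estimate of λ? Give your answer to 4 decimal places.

λ̂_MAP = 0.2768

The Exponential(rate=λ) likelihood is ∝ λ^n e^(−λΣtᵢ). Here n = 5 and Σtᵢ = 1.63 + 4.44 + 11.80 + 10.07 + 6.19 = 34.13.
Posterior ∝ λ^5e^(−2λ) · λ^5e^(−34.13λ) = λ^10e^(−36.13λ), i.e. Gamma(11, 36.13).
Mode = (a−1)/b = 10/36.13 ≈ 0.2768.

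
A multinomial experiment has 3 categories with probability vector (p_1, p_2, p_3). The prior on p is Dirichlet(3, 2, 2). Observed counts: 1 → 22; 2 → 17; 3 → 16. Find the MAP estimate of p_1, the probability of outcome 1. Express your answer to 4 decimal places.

The posterior is Dirichlet(αᵢ + nᵢ) = Dirichlet(25, 19, 18).
For a Dirichlet(a₁,…,a_K) with all aᵢ > 1, the mode has j-th component (aⱼ − 1)/(Σaᵢ − K).
Here Σaᵢ = 62 and K = 3, so p_1 = (25 − 1)/(62 − 3) = 24/59 ≈ 0.4068.

MAP estimate: 0.4068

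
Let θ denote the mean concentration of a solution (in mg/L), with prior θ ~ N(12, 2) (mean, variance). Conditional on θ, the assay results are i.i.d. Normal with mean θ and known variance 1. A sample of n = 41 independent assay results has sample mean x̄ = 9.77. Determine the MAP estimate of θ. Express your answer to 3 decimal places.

n = 41, x̄ = 9.77.
For a Normal prior and Normal likelihood with known variance, the posterior is Normal; its mode equals its mean, the precision-weighted average.
Prior precision 1/σ₀² = 1/2 = 0.5; data precision n/σ² = 41/1 = 41.
θ̂ = (0.5·12 + 41·9.77) / (0.5 + 41) = 406.57/41.5 = 40657/4150 ≈ 9.797.

θ̂_MAP = 9.797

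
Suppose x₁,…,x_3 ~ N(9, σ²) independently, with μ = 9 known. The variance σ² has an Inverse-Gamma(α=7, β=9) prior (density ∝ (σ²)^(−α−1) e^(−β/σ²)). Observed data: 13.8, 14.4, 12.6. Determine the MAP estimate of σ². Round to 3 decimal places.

Sum of squared deviations about the known mean: SS = (13.8−9)² + (14.4−9)² + (12.6−9)² = 65.16.
The Normal likelihood contributes (σ²)^(−n/2) exp(−SS/(2σ²)), so the posterior is Inverse-Gamma(α + n/2, β + SS/2) = Inverse-Gamma(8.5, 41.58).
The mode of Inverse-Gamma(a, b) is b/(a+1) = 41.58/9.5 ≈ 4.377.

σ̂²_MAP = 4.377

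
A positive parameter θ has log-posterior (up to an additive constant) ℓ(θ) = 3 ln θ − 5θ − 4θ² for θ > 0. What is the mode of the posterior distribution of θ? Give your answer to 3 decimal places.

ℓ'(θ) = 3/θ − 5 − 8θ. Setting this to zero and multiplying by θ: 8θ² + 5θ − 3 = 0.
θ = (−5 + √(5² + 4·8·3)) / (2·8) = (−5 + √121) / 16 = (−5 + 11)/16 = 3/8.
ℓ''(θ) = −3/θ² − 8 < 0, confirming a maximum.

θ̂_MAP = 0.375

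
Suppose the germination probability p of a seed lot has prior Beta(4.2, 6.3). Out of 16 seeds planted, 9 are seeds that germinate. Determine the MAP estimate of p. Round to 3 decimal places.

p̂_MAP = 0.498

Prior: Beta(4.2, 6.3).
Data: 9 successes in 16 trials. The binomial likelihood contributes p^9(1−p)^7, so the posterior is Beta(4.2+9, 6.3+7) = Beta(13.2, 13.3).
For Beta(a, b) with a, b > 1 the mode is (a−1)/(a+b−2) = 12.2/24.5 ≈ 0.498.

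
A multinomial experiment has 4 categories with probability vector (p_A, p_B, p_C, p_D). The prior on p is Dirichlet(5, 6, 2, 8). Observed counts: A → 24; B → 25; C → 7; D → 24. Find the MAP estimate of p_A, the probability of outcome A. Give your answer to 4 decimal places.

The posterior is Dirichlet(αᵢ + nᵢ) = Dirichlet(29, 31, 9, 32).
For a Dirichlet(a₁,…,a_K) with all aᵢ > 1, the mode has j-th component (aⱼ − 1)/(Σaᵢ − K).
Here Σaᵢ = 101 and K = 4, so p_A = (29 − 1)/(101 − 4) = 28/97 ≈ 0.2887.

MAP estimate of p_A = 0.2887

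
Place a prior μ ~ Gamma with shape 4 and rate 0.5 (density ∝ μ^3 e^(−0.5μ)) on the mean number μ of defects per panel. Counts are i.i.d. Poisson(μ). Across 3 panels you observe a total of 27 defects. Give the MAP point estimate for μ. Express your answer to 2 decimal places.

Σxᵢ = 27, n = 3.
Posterior ∝ μ^3e^(−0.5μ) · μ^27e^(−3μ) = μ^30e^(−3.5μ), i.e. Gamma(shape=31, rate=3.5).
The mode of a Gamma(a, b) with a ≥ 1 (shape–rate) is (a−1)/b = 30/3.5 ≈ 8.57.

μ̂_MAP = 8.57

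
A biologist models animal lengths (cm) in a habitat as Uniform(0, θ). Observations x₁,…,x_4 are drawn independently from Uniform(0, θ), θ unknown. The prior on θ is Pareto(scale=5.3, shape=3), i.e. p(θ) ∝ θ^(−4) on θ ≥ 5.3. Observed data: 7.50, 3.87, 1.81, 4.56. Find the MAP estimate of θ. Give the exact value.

The Uniform(0, θ) likelihood is θ^(−n) for θ ≥ max(xᵢ), zero otherwise. Here max(xᵢ) = 7.50.
Posterior ∝ θ^(−4) · θ^(−4) = θ^(−8) on θ ≥ max(5.3, 7.50) = 7.50.
This density is strictly decreasing in θ, so the posterior mode lies at the lower boundary of the support.

θ̂_MAP = 7.50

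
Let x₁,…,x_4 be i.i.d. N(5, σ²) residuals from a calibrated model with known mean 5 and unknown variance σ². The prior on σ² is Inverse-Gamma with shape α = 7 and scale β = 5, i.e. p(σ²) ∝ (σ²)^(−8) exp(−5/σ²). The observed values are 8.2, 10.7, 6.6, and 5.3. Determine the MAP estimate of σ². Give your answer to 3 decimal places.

Sum of squared deviations about the known mean: SS = (8.2−5)² + (10.7−5)² + (6.6−5)² + (5.3−5)² = 45.38.
The Normal likelihood contributes (σ²)^(−n/2) exp(−SS/(2σ²)), so the posterior is Inverse-Gamma(α + n/2, β + SS/2) = Inverse-Gamma(9, 27.69).
The mode of Inverse-Gamma(a, b) is b/(a+1) = 27.69/10 ≈ 2.769.

σ̂²_MAP = 2.769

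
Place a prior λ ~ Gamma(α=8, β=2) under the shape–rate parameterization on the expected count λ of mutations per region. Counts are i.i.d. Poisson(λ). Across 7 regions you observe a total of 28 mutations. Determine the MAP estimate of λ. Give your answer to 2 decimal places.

Σxᵢ = 28, n = 7.
Posterior ∝ λ^7e^(−2λ) · λ^28e^(−7λ) = λ^35e^(−9λ), i.e. Gamma(shape=36, rate=9).
The mode of a Gamma(a, b) with a ≥ 1 (shape–rate) is (a−1)/b = 35/9 ≈ 3.89.

λ̂_MAP = 3.89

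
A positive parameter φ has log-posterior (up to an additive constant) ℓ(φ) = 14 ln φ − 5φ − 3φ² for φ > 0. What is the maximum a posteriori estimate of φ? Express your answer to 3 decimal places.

φ̂_MAP = 1.167

ℓ'(φ) = 14/φ − 5 − 6φ. Setting this to zero and multiplying by φ: 6φ² + 5φ − 14 = 0.
φ = (−5 + √(5² + 4·6·14)) / (2·6) = (−5 + √361) / 12 = (−5 + 19)/12 = 7/6.
ℓ''(φ) = −14/φ² − 6 < 0, confirming a maximum.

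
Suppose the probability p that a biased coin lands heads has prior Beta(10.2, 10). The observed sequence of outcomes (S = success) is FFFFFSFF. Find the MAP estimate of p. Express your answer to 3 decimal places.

p̂_MAP = 0.389

Prior: Beta(10.2, 10).
Data: 1 success in 8 trials (from the sequence). The binomial likelihood contributes p(1−p)^7, so the posterior is Beta(10.2+1, 10+7) = Beta(11.2, 17).
For Beta(a, b) with a, b > 1 the mode is (a−1)/(a+b−2) = 10.2/26.2 ≈ 0.389.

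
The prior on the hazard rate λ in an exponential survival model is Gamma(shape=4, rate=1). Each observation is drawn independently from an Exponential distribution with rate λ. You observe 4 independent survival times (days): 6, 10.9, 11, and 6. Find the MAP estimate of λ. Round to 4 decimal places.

The Exponential(rate=λ) likelihood is ∝ λ^n e^(−λΣtᵢ). Here n = 4 and Σtᵢ = 6 + 10.9 + 11 + 6 = 33.9.
Posterior ∝ λ^3e^(−1λ) · λ^4e^(−33.9λ) = λ^7e^(−34.9λ), i.e. Gamma(8, 34.9).
Mode = (a−1)/b = 7/34.9 ≈ 0.2006.

λ̂_MAP = 0.2006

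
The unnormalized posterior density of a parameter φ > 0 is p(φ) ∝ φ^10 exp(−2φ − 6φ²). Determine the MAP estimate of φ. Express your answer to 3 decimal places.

ℓ'(φ) = 10/φ − 2 − 12φ. Setting this to zero and multiplying by φ: 12φ² + 2φ − 10 = 0.
φ = (−2 + √(2² + 4·12·10)) / (2·12) = (−2 + √484) / 24 = (−2 + 22)/24 = 5/6.
ℓ''(φ) = −10/φ² − 12 < 0, confirming a maximum.

φ̂_MAP = 0.833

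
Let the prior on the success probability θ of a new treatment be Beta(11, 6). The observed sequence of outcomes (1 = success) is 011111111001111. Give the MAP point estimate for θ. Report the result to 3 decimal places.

Prior: Beta(11, 6).
Data: 12 successes in 15 trials (from the sequence). The binomial likelihood contributes θ^12(1−θ)^3, so the posterior is Beta(11+12, 6+3) = Beta(23, 9).
For Beta(a, b) with a, b > 1 the mode is (a−1)/(a+b−2) = 22/30 ≈ 0.733.

θ̂_MAP = 0.733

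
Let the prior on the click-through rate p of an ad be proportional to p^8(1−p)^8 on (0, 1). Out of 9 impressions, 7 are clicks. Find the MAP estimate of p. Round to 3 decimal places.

p̂_MAP = 0.600

The prior density ∝ p^8(1−p)^8 is the kernel of Beta(9, 9).
Data: 7 successes in 9 trials. The binomial likelihood contributes p^7(1−p)^2, so the posterior is Beta(9+7, 9+2) = Beta(16, 11).
For Beta(a, b) with a, b > 1 the mode is (a−1)/(a+b−2) = 15/25 ≈ 0.600.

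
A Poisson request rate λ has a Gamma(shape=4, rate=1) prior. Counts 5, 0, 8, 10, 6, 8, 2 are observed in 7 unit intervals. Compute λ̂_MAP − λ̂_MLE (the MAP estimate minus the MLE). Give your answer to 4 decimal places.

Σxᵢ = 39. Posterior is Gamma(43, 8); MAP = (43−1)/8 = 42/8 ≈ 5.25000.
MLE = x̄ = 39/7 ≈ 5.57143.
Difference = 42/8 − 39/7 = -9/28 ≈ -0.3214.

MAP − MLE = -0.3214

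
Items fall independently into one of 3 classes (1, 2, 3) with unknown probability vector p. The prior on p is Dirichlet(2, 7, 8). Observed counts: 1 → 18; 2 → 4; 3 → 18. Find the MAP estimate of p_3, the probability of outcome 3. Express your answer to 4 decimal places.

MAP estimate: 0.4630

The posterior is Dirichlet(αᵢ + nᵢ) = Dirichlet(20, 11, 26).
For a Dirichlet(a₁,…,a_K) with all aᵢ > 1, the mode has j-th component (aⱼ − 1)/(Σaᵢ − K).
Here Σaᵢ = 57 and K = 3, so p_3 = (26 − 1)/(57 − 3) = 25/54 ≈ 0.4630.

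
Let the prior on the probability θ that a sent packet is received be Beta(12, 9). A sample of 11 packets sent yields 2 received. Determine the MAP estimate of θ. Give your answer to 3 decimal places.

Prior: Beta(12, 9).
Data: 2 successes in 11 trials. The binomial likelihood contributes θ^2(1−θ)^9, so the posterior is Beta(12+2, 9+9) = Beta(14, 18).
For Beta(a, b) with a, b > 1 the mode is (a−1)/(a+b−2) = 13/30 ≈ 0.433.

θ̂_MAP = 0.433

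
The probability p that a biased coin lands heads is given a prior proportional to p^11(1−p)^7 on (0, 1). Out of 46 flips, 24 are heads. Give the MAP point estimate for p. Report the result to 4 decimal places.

The prior density ∝ p^11(1−p)^7 is the kernel of Beta(12, 8).
Data: 24 successes in 46 trials. The binomial likelihood contributes p^24(1−p)^22, so the posterior is Beta(12+24, 8+22) = Beta(36, 30).
For Beta(a, b) with a, b > 1 the mode is (a−1)/(a+b−2) = 35/64 ≈ 0.5469.

p̂_MAP = 0.5469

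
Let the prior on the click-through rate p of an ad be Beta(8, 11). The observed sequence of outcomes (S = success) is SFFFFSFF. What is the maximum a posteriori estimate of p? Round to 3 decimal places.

Prior: Beta(8, 11).
Data: 2 successes in 8 trials (from the sequence). The binomial likelihood contributes p^2(1−p)^6, so the posterior is Beta(8+2, 11+6) = Beta(10, 17).
For Beta(a, b) with a, b > 1 the mode is (a−1)/(a+b−2) = 9/25 ≈ 0.360.

p̂_MAP = 0.360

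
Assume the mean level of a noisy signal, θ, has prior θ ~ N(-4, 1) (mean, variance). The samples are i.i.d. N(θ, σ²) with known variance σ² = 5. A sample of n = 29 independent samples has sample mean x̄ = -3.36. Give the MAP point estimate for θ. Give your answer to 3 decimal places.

n = 29, x̄ = -3.36.
For a Normal prior and Normal likelihood with known variance, the posterior is Normal; its mode equals its mean, the precision-weighted average.
Prior precision 1/σ₀² = 1/1 = 1; data precision n/σ² = 29/5 = 5.8.
θ̂ = (1·(-4) + 5.8·(-3.36)) / (1 + 5.8) = (-23.488)/6.8 = -1468/425 ≈ -3.454.

θ̂_MAP = -3.454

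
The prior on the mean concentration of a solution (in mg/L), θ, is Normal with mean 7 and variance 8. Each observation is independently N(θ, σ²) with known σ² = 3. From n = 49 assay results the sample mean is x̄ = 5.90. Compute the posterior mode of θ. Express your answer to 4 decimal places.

θ̂_MAP = 5.9084

n = 49, x̄ = 5.90.
For a Normal prior and Normal likelihood with known variance, the posterior is Normal; its mode equals its mean, the precision-weighted average.
Prior precision 1/σ₀² = 1/8 = 0.125; data precision n/σ² = 49/3.
θ̂ = (0.125·7 + (49/3)·5.9) / (0.125 + 49/3) = (11669/120)/(395/24) = 11669/1975 ≈ 5.9084.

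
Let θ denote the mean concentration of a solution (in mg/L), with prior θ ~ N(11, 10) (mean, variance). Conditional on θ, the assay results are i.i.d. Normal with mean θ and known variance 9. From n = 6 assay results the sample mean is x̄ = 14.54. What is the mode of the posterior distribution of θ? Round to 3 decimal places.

θ̂_MAP = 14.078

n = 6, x̄ = 14.54.
For a Normal prior and Normal likelihood with known variance, the posterior is Normal; its mode equals its mean, the precision-weighted average.
Prior precision 1/σ₀² = 1/10 = 0.1; data precision n/σ² = 6/9 = 2/3.
θ̂ = (0.1·11 + (2/3)·14.54) / (0.1 + 2/3) = (1619/150)/(23/30) = 1619/115 ≈ 14.078.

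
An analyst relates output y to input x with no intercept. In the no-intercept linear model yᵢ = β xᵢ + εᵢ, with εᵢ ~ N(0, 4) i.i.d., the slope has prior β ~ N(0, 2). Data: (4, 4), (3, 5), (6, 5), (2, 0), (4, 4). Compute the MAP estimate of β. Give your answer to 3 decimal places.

log p(β | y) = −Σ(yᵢ − βxᵢ)²/(2·4) − β²/(2·2) + const.
Setting the derivative to zero: Σxᵢ(yᵢ − βxᵢ)/4 − β/2 = 0, so β = Σxᵢyᵢ / (Σxᵢ² + σ²/τ²).
Σxᵢyᵢ = 4·4 + 3·5 + 6·5 + 2·0 + 4·4 = 77; Σxᵢ² = 81; σ²/τ² = 2.
β̂_MAP = 77 / (81 + 2) = 77/83 ≈ 0.928.

β̂_MAP = 0.928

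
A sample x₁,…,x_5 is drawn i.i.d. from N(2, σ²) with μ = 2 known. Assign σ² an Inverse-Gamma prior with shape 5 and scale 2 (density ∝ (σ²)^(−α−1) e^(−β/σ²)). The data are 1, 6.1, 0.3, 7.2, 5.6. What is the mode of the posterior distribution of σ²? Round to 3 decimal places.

σ̂²_MAP = 3.806

Sum of squared deviations about the known mean: SS = (1−2)² + (6.1−2)² + (0.3−2)² + (7.2−2)² + (5.6−2)² = 60.7.
The Normal likelihood contributes (σ²)^(−n/2) exp(−SS/(2σ²)), so the posterior is Inverse-Gamma(α + n/2, β + SS/2) = Inverse-Gamma(7.5, 32.35).
The mode of Inverse-Gamma(a, b) is b/(a+1) = 32.35/8.5 ≈ 3.806.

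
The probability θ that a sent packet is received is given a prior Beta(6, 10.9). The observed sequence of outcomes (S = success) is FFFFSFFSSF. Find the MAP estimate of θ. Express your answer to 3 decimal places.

θ̂_MAP = 0.321

Prior: Beta(6, 10.9).
Data: 3 successes in 10 trials (from the sequence). The binomial likelihood contributes θ^3(1−θ)^7, so the posterior is Beta(6+3, 10.9+7) = Beta(9, 17.9).
For Beta(a, b) with a, b > 1 the mode is (a−1)/(a+b−2) = 8/24.9 ≈ 0.321.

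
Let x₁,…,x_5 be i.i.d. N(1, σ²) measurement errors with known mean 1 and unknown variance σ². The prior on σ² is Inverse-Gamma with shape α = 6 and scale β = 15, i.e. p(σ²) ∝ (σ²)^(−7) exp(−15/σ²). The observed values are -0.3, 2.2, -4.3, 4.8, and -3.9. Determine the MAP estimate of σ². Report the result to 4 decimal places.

Sum of squared deviations about the known mean: SS = (-0.3−1)² + (2.2−1)² + (-4.3−1)² + (4.8−1)² + (-3.9−1)² = 69.67.
The Normal likelihood contributes (σ²)^(−n/2) exp(−SS/(2σ²)), so the posterior is Inverse-Gamma(α + n/2, β + SS/2) = Inverse-Gamma(8.5, 49.835).
The mode of Inverse-Gamma(a, b) is b/(a+1) = 49.835/9.5 ≈ 5.2458.

σ̂²_MAP = 5.2458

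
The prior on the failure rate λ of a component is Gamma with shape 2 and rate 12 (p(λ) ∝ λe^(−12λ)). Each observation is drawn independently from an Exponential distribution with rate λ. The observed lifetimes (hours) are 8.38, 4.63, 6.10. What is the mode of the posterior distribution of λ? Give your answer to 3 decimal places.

The Exponential(rate=λ) likelihood is ∝ λ^n e^(−λΣtᵢ). Here n = 3 and Σtᵢ = 8.38 + 4.63 + 6.10 = 19.11.
Posterior ∝ λe^(−12λ) · λ^3e^(−19.11λ) = λ^4e^(−31.11λ), i.e. Gamma(5, 31.11).
Mode = (a−1)/b = 4/31.11 ≈ 0.129.

λ̂_MAP = 0.129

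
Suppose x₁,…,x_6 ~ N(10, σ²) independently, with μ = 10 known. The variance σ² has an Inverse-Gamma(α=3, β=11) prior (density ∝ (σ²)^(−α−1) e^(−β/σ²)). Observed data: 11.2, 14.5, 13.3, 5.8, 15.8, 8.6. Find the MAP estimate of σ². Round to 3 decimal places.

σ̂²_MAP = 7.701

Sum of squared deviations about the known mean: SS = (11.2−10)² + (14.5−10)² + (13.3−10)² + (5.8−10)² + (15.8−10)² + (8.6−10)² = 85.82.
The Normal likelihood contributes (σ²)^(−n/2) exp(−SS/(2σ²)), so the posterior is Inverse-Gamma(α + n/2, β + SS/2) = Inverse-Gamma(6, 53.91).
The mode of Inverse-Gamma(a, b) is b/(a+1) = 53.91/7 ≈ 7.701.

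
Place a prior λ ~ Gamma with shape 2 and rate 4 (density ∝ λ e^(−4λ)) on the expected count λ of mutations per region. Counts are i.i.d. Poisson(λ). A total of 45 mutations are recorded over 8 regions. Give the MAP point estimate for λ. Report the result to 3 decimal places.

Σxᵢ = 45, n = 8.
Posterior ∝ λe^(−4λ) · λ^45e^(−8λ) = λ^46e^(−12λ), i.e. Gamma(shape=47, rate=12).
The mode of a Gamma(a, b) with a ≥ 1 (shape–rate) is (a−1)/b = 46/12 ≈ 3.833.

λ̂_MAP = 3.833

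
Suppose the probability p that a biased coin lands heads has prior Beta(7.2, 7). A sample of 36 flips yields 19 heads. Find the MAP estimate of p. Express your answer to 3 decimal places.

Prior: Beta(7.2, 7).
Data: 19 successes in 36 trials. The binomial likelihood contributes p^19(1−p)^17, so the posterior is Beta(7.2+19, 7+17) = Beta(26.2, 24).
For Beta(a, b) with a, b > 1 the mode is (a−1)/(a+b−2) = 25.2/48.2 ≈ 0.523.

p̂_MAP = 0.523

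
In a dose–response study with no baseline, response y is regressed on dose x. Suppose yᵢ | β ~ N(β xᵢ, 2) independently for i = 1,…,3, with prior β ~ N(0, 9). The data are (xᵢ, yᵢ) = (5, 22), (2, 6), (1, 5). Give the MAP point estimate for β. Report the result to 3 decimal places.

log p(β | y) = −Σ(yᵢ − βxᵢ)²/(2·2) − β²/(2·9) + const.
Setting the derivative to zero: Σxᵢ(yᵢ − βxᵢ)/2 − β/9 = 0, so β = Σxᵢyᵢ / (Σxᵢ² + σ²/τ²).
Σxᵢyᵢ = 5·22 + 2·6 + 1·5 = 127; Σxᵢ² = 30; σ²/τ² = 2/9.
β̂_MAP = 127 / (30 + 2/9) = 127/(272/9) = 1143/272 ≈ 4.202.

β̂_MAP = 4.202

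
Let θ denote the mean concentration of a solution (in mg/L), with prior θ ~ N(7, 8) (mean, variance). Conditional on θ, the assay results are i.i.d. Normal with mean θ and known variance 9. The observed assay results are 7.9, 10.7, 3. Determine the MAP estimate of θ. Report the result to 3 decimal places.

θ̂_MAP = 7.145

n = 3; x̄ = (7.9 + 10.7 + 3)/3 = 21.6/3 = 7.2.
For a Normal prior and Normal likelihood with known variance, the posterior is Normal; its mode equals its mean, the precision-weighted average.
Prior precision 1/σ₀² = 1/8 = 0.125; data precision n/σ² = 3/9 = 1/3.
θ̂ = (0.125·7 + (1/3)·7.2) / (0.125 + 1/3) = 3.275/(11/24) = 393/55 ≈ 7.145.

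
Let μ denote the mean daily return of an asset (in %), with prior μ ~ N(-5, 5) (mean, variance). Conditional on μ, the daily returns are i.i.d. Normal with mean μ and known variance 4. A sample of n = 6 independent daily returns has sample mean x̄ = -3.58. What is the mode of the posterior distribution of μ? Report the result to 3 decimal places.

μ̂_MAP = -3.747

n = 6, x̄ = -3.58.
For a Normal prior and Normal likelihood with known variance, the posterior is Normal; its mode equals its mean, the precision-weighted average.
Prior precision 1/σ₀² = 1/5 = 0.2; data precision n/σ² = 6/4 = 1.5.
μ̂ = (0.2·(-5) + 1.5·(-3.58)) / (0.2 + 1.5) = (-6.37)/1.7 = -637/170 ≈ -3.747.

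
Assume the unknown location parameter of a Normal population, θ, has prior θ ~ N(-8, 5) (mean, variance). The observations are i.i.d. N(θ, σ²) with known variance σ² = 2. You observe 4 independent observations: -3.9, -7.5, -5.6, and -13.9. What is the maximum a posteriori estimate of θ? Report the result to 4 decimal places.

θ̂_MAP = -7.7500

n = 4; x̄ = ((-3.9) + (-7.5) + (-5.6) + (-13.9))/4 = -30.9/4 = -7.725.
For a Normal prior and Normal likelihood with known variance, the posterior is Normal; its mode equals its mean, the precision-weighted average.
Prior precision 1/σ₀² = 1/5 = 0.2; data precision n/σ² = 4/2 = 2.
θ̂ = (0.2·(-8) + 2·(-7.725)) / (0.2 + 2) = (-17.05)/2.2 = -7.7500.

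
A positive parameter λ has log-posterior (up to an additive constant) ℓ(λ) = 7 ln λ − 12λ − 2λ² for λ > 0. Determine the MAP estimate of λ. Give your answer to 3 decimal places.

ℓ'(λ) = 7/λ − 12 − 4λ. Setting this to zero and multiplying by λ: 4λ² + 12λ − 7 = 0.
λ = (−12 + √(12² + 4·4·7)) / (2·4) = (−12 + √256) / 8 = (−12 + 16)/8 = 1/2.
ℓ''(λ) = −7/λ² − 4 < 0, confirming a maximum.

λ̂_MAP = 0.500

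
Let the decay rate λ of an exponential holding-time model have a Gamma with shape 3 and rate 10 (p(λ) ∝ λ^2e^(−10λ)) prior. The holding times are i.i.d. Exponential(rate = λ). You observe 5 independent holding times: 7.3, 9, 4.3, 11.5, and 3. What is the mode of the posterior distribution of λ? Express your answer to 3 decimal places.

The Exponential(rate=λ) likelihood is ∝ λ^n e^(−λΣtᵢ). Here n = 5 and Σtᵢ = 7.3 + 9 + 4.3 + 11.5 + 3 = 35.1.
Posterior ∝ λ^2e^(−10λ) · λ^5e^(−35.1λ) = λ^7e^(−45.1λ), i.e. Gamma(8, 45.1).
Mode = (a−1)/b = 7/45.1 ≈ 0.155.

λ̂_MAP = 0.155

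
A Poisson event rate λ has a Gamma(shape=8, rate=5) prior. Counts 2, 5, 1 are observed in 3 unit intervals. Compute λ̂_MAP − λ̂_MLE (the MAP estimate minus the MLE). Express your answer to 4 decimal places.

Σxᵢ = 8. Posterior is Gamma(16, 8); MAP = (16−1)/8 = 15/8 ≈ 1.87500.
MLE = x̄ = 8/3 ≈ 2.66667.
Difference = 15/8 − 8/3 = -19/24 ≈ -0.7917.

MAP − MLE = -0.7917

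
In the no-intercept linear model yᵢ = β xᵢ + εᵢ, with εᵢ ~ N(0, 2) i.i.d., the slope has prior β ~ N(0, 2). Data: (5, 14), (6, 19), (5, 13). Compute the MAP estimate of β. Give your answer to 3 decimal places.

β̂_MAP = 2.862

log p(β | y) = −Σ(yᵢ − βxᵢ)²/(2·2) − β²/(2·2) + const.
Setting the derivative to zero: Σxᵢ(yᵢ − βxᵢ)/2 − β/2 = 0, so β = Σxᵢyᵢ / (Σxᵢ² + σ²/τ²).
Σxᵢyᵢ = 5·14 + 6·19 + 5·13 = 249; Σxᵢ² = 86; σ²/τ² = 1.
β̂_MAP = 249 / (86 + 1) = 249/87 ≈ 2.862.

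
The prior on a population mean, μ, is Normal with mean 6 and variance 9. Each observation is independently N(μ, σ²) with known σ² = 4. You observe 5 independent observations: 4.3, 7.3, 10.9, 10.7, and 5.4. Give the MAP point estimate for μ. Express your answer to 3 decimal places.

n = 5; x̄ = (4.3 + 7.3 + 10.9 + 10.7 + 5.4)/5 = 38.6/5 = 7.72.
For a Normal prior and Normal likelihood with known variance, the posterior is Normal; its mode equals its mean, the precision-weighted average.
Prior precision 1/σ₀² = 1/9; data precision n/σ² = 5/4 = 1.25.
μ̂ = ((1/9)·6 + 1.25·7.72) / (1/9 + 1.25) = (619/60)/(49/36) = 1857/245 ≈ 7.580.

μ̂_MAP = 7.580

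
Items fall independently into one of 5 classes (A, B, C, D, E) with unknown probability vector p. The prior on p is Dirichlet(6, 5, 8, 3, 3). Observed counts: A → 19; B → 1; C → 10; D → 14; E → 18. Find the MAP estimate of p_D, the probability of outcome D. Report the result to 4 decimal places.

MAP estimate of p_D = 0.1951

The posterior is Dirichlet(αᵢ + nᵢ) = Dirichlet(25, 6, 18, 17, 21).
For a Dirichlet(a₁,…,a_K) with all aᵢ > 1, the mode has j-th component (aⱼ − 1)/(Σaᵢ − K).
Here Σaᵢ = 87 and K = 5, so p_D = (17 − 1)/(87 − 5) = 16/82 ≈ 0.1951.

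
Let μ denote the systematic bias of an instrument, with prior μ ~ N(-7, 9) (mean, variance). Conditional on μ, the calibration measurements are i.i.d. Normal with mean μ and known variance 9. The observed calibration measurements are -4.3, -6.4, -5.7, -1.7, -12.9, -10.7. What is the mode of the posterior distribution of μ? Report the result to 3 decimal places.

μ̂_MAP = -6.957

n = 6; x̄ = ((-4.3) + (-6.4) + (-5.7) + (-1.7) + (-12.9) + (-10.7))/6 = -41.7/6 = -6.95.
For a Normal prior and Normal likelihood with known variance, the posterior is Normal; its mode equals its mean, the precision-weighted average.
Prior precision 1/σ₀² = 1/9; data precision n/σ² = 6/9 = 2/3.
μ̂ = ((1/9)·(-7) + (2/3)·(-6.95)) / (1/9 + 2/3) = (-487/90)/(7/9) = -487/70 ≈ -6.957.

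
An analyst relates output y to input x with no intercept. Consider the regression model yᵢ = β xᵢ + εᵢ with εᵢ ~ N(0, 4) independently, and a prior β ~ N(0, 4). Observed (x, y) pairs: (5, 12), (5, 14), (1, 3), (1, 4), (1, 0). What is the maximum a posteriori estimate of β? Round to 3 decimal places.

log p(β | y) = −Σ(yᵢ − βxᵢ)²/(2·4) − β²/(2·4) + const.
Setting the derivative to zero: Σxᵢ(yᵢ − βxᵢ)/4 − β/4 = 0, so β = Σxᵢyᵢ / (Σxᵢ² + σ²/τ²).
Σxᵢyᵢ = 5·12 + 5·14 + 1·3 + 1·4 + 1·0 = 137; Σxᵢ² = 53; σ²/τ² = 1.
β̂_MAP = 137 / (53 + 1) = 137/54 ≈ 2.537.

β̂_MAP = 2.537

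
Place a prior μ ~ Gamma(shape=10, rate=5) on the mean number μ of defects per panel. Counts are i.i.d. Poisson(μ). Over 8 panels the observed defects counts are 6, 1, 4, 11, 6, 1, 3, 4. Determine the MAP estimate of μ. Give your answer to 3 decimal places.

μ̂_MAP = 3.462

Σxᵢ = 6+1+4+11+6+1+3+4 = 36, with n = 8.
Posterior ∝ μ^9e^(−5μ) · μ^36e^(−8μ) = μ^45e^(−13μ), i.e. Gamma(shape=46, rate=13).
The mode of a Gamma(a, b) with a ≥ 1 (shape–rate) is (a−1)/b = 45/13 ≈ 3.462.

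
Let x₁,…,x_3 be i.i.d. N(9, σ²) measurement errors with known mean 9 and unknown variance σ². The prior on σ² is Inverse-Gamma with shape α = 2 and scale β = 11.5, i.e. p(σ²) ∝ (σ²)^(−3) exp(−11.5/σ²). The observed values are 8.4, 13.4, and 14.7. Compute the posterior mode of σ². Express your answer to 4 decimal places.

Sum of squared deviations about the known mean: SS = (8.4−9)² + (13.4−9)² + (14.7−9)² = 52.21.
The Normal likelihood contributes (σ²)^(−n/2) exp(−SS/(2σ²)), so the posterior is Inverse-Gamma(α + n/2, β + SS/2) = Inverse-Gamma(3.5, 37.605).
The mode of Inverse-Gamma(a, b) is b/(a+1) = 37.605/4.5 ≈ 8.3567.

σ̂²_MAP = 8.3567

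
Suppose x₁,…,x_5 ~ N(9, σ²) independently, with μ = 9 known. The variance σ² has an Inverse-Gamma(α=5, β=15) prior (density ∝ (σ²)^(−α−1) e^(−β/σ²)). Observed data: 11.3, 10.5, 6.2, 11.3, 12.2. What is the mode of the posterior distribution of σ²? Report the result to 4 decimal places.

σ̂²_MAP = 3.5829

Sum of squared deviations about the known mean: SS = (11.3−9)² + (10.5−9)² + (6.2−9)² + (11.3−9)² + (12.2−9)² = 30.91.
The Normal likelihood contributes (σ²)^(−n/2) exp(−SS/(2σ²)), so the posterior is Inverse-Gamma(α + n/2, β + SS/2) = Inverse-Gamma(7.5, 30.455).
The mode of Inverse-Gamma(a, b) is b/(a+1) = 30.455/8.5 ≈ 3.5829.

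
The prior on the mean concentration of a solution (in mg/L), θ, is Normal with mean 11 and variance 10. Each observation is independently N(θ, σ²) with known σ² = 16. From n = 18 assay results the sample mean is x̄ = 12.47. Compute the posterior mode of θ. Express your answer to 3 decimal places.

n = 18, x̄ = 12.47.
For a Normal prior and Normal likelihood with known variance, the posterior is Normal; its mode equals its mean, the precision-weighted average.
Prior precision 1/σ₀² = 1/10 = 0.1; data precision n/σ² = 18/16 = 1.125.
θ̂ = (0.1·11 + 1.125·12.47) / (0.1 + 1.125) = 15.12875/1.225 = 12.350.

θ̂_MAP = 12.350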